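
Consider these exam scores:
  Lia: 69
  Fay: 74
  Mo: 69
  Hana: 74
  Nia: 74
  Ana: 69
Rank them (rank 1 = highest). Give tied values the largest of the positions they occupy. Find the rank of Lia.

Sorted (descending): 74, 74, 74, 69, 69, 69
The 3 values of 74 occupy positions 1–3 → each gets rank 3.
The 3 values of 69 occupy positions 4–6 → each gets rank 6.
Lia has value 69 → rank 6.

6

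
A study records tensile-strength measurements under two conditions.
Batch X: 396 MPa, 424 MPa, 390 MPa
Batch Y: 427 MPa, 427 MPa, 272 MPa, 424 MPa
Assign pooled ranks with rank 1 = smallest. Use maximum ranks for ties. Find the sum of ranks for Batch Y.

Sorted (ascending): 272, 390, 396, 424, 424, 427, 427
The 2 values of 424 occupy positions 4–5 → each gets rank 5.
The 2 values of 427 occupy positions 6–7 → each gets rank 7.
Batch Y values → pooled ranks: 427→7, 427→7, 272→1, 424→5
Rank sum = 7 + 7 + 1 + 5 = 20

20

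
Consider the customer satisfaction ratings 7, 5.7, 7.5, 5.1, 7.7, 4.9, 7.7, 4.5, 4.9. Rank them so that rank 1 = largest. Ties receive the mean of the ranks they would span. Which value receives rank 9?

Sorted (descending): 7.7, 7.7, 7.5, 7, 5.7, 5.1, 4.9, 4.9, 4.5
The 2 values of 7.7 occupy positions 1–2 → average rank (1+2)/2 = 1.5.
The 2 values of 4.9 occupy positions 7–8 → average rank (7+8)/2 = 7.5.
Rank 9 → value 4.5.

4.5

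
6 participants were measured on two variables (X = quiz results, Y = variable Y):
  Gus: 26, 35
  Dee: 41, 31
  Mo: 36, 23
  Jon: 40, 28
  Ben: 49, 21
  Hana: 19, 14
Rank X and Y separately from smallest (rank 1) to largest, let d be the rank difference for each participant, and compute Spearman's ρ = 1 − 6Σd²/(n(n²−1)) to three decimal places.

Ranks of variable 1: 2, 5, 3, 4, 6, 1
Ranks of variable 2: 6, 5, 3, 4, 2, 1
d = r₁ − r₂: -4, 0, 0, 0, 4, 0
d²: 16, 0, 0, 0, 16, 0; Σd² = 32
ρ = 1 − 6·32/(6·35) = 1 − 192/210 = 0.086

0.086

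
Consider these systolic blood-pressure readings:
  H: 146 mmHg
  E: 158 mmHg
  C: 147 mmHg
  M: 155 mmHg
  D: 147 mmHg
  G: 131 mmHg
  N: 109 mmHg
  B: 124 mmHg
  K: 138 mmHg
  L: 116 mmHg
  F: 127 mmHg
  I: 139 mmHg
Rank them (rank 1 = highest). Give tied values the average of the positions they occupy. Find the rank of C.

Sorted (descending): 158, 155, 147, 147, 146, 139, 138, 131, 127, 124, 116, 109
The 2 values of 147 occupy positions 3–4 → average rank (3+4)/2 = 3.5.
C has value 147 mmHg → rank 3.5.

3.5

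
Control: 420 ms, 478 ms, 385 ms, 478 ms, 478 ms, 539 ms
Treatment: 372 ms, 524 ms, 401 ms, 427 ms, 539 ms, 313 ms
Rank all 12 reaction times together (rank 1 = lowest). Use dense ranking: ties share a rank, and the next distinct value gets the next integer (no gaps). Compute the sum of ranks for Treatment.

Sorted (ascending): 313, 372, 385, 401, 420, 427, 478, 478, 478, 524, 539, 539
The 3 values of 478 share dense rank 7.
The 2 values of 539 share dense rank 9.
Remaining distinct values take the next consecutive integers.
Treatment values → pooled ranks: 372→2, 524→8, 401→4, 427→6, 539→9, 313→1
Rank sum = 2 + 8 + 4 + 6 + 9 + 1 = 30

30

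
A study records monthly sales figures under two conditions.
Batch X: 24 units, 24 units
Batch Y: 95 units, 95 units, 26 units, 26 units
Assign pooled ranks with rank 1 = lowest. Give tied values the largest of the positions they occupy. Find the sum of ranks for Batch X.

4

Sorted (ascending): 24, 24, 26, 26, 95, 95
The 2 values of 24 occupy positions 1–2 → each gets rank 2.
The 2 values of 26 occupy positions 3–4 → each gets rank 4.
The 2 values of 95 occupy positions 5–6 → each gets rank 6.
Batch X values → pooled ranks: 24→2, 24→2
Rank sum = 2 + 2 = 4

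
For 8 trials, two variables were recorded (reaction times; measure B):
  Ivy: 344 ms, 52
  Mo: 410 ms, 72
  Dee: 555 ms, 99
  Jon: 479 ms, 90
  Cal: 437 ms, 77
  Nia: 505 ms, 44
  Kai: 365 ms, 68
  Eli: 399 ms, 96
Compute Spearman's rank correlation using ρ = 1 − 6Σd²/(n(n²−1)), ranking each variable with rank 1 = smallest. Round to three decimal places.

0.357

Ranks of variable 1: 1, 4, 8, 6, 5, 7, 2, 3
Ranks of variable 2: 2, 4, 8, 6, 5, 1, 3, 7
d = r₁ − r₂: -1, 0, 0, 0, 0, 6, -1, -4
d²: 1, 0, 0, 0, 0, 36, 1, 16; Σd² = 54
ρ = 1 − 6·54/(8·63) = 1 − 324/504 = 0.357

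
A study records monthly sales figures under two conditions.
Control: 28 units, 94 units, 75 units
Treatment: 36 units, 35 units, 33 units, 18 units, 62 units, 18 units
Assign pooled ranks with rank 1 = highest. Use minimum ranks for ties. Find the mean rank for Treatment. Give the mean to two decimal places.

5.67

Sorted (descending): 94, 75, 62, 36, 35, 33, 28, 18, 18
The 2 values of 18 occupy positions 8–9 → each gets rank 8.
Treatment values → pooled ranks: 36→4, 35→5, 33→6, 18→8, 62→3, 18→8
Mean rank = (4 + 5 + 6 + 8 + 3 + 8) / 6 = 5.67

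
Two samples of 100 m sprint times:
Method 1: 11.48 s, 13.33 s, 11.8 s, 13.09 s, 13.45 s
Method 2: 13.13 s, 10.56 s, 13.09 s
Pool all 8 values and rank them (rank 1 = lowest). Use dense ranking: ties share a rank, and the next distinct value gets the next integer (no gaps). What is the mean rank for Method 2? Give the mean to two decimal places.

Sorted (ascending): 10.56, 11.48, 11.8, 13.09, 13.09, 13.13, 13.33, 13.45
The 2 values of 13.09 share dense rank 4.
Remaining distinct values take the next consecutive integers.
Method 2 values → pooled ranks: 13.13→5, 10.56→1, 13.09→4
Mean rank = (5 + 1 + 4) / 3 = 3.33

3.33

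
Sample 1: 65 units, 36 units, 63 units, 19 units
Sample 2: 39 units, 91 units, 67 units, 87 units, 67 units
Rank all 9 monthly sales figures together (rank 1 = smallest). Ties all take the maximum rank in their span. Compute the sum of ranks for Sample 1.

12

Sorted (ascending): 19, 36, 39, 63, 65, 67, 67, 87, 91
The 2 values of 67 occupy positions 6–7 → each gets rank 7.
Sample 1 values → pooled ranks: 65→5, 36→2, 63→4, 19→1
Rank sum = 5 + 2 + 4 + 1 = 12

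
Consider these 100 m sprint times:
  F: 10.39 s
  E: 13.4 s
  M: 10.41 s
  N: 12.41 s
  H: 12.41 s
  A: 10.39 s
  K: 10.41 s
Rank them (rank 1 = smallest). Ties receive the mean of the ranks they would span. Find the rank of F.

Sorted (ascending): 10.39, 10.39, 10.41, 10.41, 12.41, 12.41, 13.4
The 2 values of 10.39 occupy positions 1–2 → average rank (1+2)/2 = 1.5.
The 2 values of 10.41 occupy positions 3–4 → average rank (3+4)/2 = 3.5.
The 2 values of 12.41 occupy positions 5–6 → average rank (5+6)/2 = 5.5.
F has value 10.39 s → rank 1.5.

1.5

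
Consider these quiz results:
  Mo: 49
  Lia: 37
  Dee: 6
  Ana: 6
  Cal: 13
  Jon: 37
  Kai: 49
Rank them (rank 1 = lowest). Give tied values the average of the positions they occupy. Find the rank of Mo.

6.5

Sorted (ascending): 6, 6, 13, 37, 37, 49, 49
The 2 values of 6 occupy positions 1–2 → average rank (1+2)/2 = 1.5.
The 2 values of 37 occupy positions 4–5 → average rank (4+5)/2 = 4.5.
The 2 values of 49 occupy positions 6–7 → average rank (6+7)/2 = 6.5.
Mo has value 49 → rank 6.5.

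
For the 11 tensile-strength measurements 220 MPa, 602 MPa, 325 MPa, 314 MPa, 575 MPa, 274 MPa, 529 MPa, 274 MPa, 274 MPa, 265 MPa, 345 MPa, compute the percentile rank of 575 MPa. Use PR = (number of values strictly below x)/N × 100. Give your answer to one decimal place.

81.8

N = 11.
Strictly below 575: 9. Equal to 575: 1.
PR = 9/11 × 100 = 81.8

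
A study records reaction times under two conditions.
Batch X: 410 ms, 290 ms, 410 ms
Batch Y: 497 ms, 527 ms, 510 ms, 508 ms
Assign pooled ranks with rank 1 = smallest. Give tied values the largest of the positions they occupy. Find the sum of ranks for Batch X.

7

Sorted (ascending): 290, 410, 410, 497, 508, 510, 527
The 2 values of 410 occupy positions 2–3 → each gets rank 3.
Batch X values → pooled ranks: 410→3, 290→1, 410→3
Rank sum = 3 + 1 + 3 = 7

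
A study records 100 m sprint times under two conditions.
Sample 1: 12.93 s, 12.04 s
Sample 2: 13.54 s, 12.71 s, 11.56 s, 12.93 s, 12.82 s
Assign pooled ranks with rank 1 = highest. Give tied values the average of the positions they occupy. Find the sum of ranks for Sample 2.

19.5

Sorted (descending): 13.54, 12.93, 12.93, 12.82, 12.71, 12.04, 11.56
The 2 values of 12.93 occupy positions 2–3 → average rank (2+3)/2 = 2.5.
Sample 2 values → pooled ranks: 13.54→1, 12.71→5, 11.56→7, 12.93→2.5, 12.82→4
Rank sum = 1 + 5 + 7 + 2.5 + 4 = 19.5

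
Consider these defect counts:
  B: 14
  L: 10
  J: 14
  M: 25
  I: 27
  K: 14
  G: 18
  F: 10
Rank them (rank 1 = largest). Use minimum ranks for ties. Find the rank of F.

7

Sorted (descending): 27, 25, 18, 14, 14, 14, 10, 10
The 3 values of 14 occupy positions 4–6 → each gets rank 4.
The 2 values of 10 occupy positions 7–8 → each gets rank 7.
F has value 10 → rank 7.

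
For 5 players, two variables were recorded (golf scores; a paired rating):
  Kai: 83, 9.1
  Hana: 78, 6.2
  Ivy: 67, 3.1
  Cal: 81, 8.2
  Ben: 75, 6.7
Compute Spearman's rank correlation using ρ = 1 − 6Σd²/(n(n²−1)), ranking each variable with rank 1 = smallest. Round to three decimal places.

Ranks of variable 1: 5, 3, 1, 4, 2
Ranks of variable 2: 5, 2, 1, 4, 3
d = r₁ − r₂: 0, 1, 0, 0, -1
d²: 0, 1, 0, 0, 1; Σd² = 2
ρ = 1 − 6·2/(5·24) = 1 − 12/120 = 0.900

0.900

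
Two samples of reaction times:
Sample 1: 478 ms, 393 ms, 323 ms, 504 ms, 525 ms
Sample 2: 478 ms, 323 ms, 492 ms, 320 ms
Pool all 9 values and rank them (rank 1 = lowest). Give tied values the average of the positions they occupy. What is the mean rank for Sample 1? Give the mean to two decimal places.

Sorted (ascending): 320, 323, 323, 393, 478, 478, 492, 504, 525
The 2 values of 323 occupy positions 2–3 → average rank (2+3)/2 = 2.5.
The 2 values of 478 occupy positions 5–6 → average rank (5+6)/2 = 5.5.
Sample 1 values → pooled ranks: 478→5.5, 393→4, 323→2.5, 504→8, 525→9
Mean rank = (5.5 + 4 + 2.5 + 8 + 9) / 5 = 5.80

5.80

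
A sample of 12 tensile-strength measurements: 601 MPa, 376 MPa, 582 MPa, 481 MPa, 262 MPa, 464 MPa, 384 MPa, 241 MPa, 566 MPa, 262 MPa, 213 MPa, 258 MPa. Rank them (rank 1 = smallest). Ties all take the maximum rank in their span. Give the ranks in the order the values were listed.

Sorted (ascending): 213, 241, 258, 262, 262, 376, 384, 464, 481, 566, 582, 601
The 2 values of 262 occupy positions 4–5 → each gets rank 5.

12, 6, 11, 9, 5, 8, 7, 2, 10, 5, 1, 3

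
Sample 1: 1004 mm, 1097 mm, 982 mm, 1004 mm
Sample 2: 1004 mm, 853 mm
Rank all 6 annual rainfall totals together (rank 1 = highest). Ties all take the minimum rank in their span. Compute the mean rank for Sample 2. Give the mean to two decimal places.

Sorted (descending): 1097, 1004, 1004, 1004, 982, 853
The 3 values of 1004 occupy positions 2–4 → each gets rank 2.
Sample 2 values → pooled ranks: 1004→2, 853→6
Mean rank = (2 + 6) / 2 = 4.00

4.00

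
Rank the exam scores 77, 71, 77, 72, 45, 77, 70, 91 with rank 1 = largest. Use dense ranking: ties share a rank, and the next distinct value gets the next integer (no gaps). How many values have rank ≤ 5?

7

Sorted (descending): 91, 77, 77, 77, 72, 71, 70, 45
The 3 values of 77 share dense rank 2.
Remaining distinct values take the next consecutive integers.
Ranks ≤ 5: {1, 2, 2, 2, 3, 4, 5} → 7 values.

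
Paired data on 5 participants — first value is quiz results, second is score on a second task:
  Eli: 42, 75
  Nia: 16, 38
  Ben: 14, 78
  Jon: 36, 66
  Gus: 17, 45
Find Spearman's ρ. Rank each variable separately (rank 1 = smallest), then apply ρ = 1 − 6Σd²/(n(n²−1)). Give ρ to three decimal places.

0.000

Ranks of variable 1: 5, 2, 1, 4, 3
Ranks of variable 2: 4, 1, 5, 3, 2
d = r₁ − r₂: 1, 1, -4, 1, 1
d²: 1, 1, 16, 1, 1; Σd² = 20
ρ = 1 − 6·20/(5·24) = 1 − 120/120 = 0.000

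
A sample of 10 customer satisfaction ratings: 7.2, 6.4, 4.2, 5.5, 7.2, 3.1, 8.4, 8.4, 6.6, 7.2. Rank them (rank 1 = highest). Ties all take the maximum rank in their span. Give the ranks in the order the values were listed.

Sorted (descending): 8.4, 8.4, 7.2, 7.2, 7.2, 6.6, 6.4, 5.5, 4.2, 3.1
The 2 values of 8.4 occupy positions 1–2 → each gets rank 2.
The 3 values of 7.2 occupy positions 3–5 → each gets rank 5.

5, 7, 9, 8, 5, 10, 2, 2, 6, 5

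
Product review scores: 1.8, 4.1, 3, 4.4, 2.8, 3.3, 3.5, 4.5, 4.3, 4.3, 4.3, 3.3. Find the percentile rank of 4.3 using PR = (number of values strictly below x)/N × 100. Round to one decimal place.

N = 12.
Strictly below 4.3: 7. Equal to 4.3: 3.
PR = 7/12 × 100 = 58.3

58.3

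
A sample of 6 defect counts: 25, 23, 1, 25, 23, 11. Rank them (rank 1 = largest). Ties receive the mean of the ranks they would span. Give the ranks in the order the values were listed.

Sorted (descending): 25, 25, 23, 23, 11, 1
The 2 values of 25 occupy positions 1–2 → average rank (1+2)/2 = 1.5.
The 2 values of 23 occupy positions 3–4 → average rank (3+4)/2 = 3.5.

1.5, 3.5, 6, 1.5, 3.5, 5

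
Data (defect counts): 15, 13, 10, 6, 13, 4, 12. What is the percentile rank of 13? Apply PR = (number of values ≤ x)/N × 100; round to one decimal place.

N = 7.
Strictly below 13: 4. Equal to 13: 2.
PR = 6/7 × 100 = 85.7

85.7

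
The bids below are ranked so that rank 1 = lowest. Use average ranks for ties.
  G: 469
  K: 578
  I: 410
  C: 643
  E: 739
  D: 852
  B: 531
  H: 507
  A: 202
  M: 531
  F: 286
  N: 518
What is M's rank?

Sorted (ascending): 202, 286, 410, 469, 507, 518, 531, 531, 578, 643, 739, 852
The 2 values of 531 occupy positions 7–8 → average rank (7+8)/2 = 7.5.
M has value 531 → rank 7.5.

7.5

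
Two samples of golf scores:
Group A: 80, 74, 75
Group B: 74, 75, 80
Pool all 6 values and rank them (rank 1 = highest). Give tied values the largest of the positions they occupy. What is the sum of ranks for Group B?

12

Sorted (descending): 80, 80, 75, 75, 74, 74
The 2 values of 80 occupy positions 1–2 → each gets rank 2.
The 2 values of 75 occupy positions 3–4 → each gets rank 4.
The 2 values of 74 occupy positions 5–6 → each gets rank 6.
Group B values → pooled ranks: 74→6, 75→4, 80→2
Rank sum = 6 + 4 + 2 = 12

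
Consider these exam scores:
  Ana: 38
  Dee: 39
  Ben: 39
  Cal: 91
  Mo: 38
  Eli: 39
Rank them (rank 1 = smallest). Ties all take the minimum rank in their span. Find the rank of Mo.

Sorted (ascending): 38, 38, 39, 39, 39, 91
The 2 values of 38 occupy positions 1–2 → each gets rank 1.
The 3 values of 39 occupy positions 3–5 → each gets rank 3.
Mo has value 38 → rank 1.

1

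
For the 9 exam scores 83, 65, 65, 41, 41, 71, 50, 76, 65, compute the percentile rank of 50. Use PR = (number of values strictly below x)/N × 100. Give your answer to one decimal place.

22.2

N = 9.
Strictly below 50: 2. Equal to 50: 1.
PR = 2/9 × 100 = 22.2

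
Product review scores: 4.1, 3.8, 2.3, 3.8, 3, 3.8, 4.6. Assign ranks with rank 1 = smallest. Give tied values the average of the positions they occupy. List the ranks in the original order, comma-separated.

Sorted (ascending): 2.3, 3, 3.8, 3.8, 3.8, 4.1, 4.6
The 3 values of 3.8 occupy positions 3–5 → average rank 4.

6, 4, 1, 4, 2, 4, 7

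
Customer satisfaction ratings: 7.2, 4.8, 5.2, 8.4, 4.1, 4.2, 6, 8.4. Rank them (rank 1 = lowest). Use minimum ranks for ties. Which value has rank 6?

Sorted (ascending): 4.1, 4.2, 4.8, 5.2, 6, 7.2, 8.4, 8.4
The 2 values of 8.4 occupy positions 7–8 → each gets rank 7.
Rank 6 → value 7.2.

7.2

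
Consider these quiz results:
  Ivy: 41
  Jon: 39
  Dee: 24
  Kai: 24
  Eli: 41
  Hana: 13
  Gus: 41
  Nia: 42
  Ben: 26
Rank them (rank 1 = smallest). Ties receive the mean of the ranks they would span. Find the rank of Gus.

Sorted (ascending): 13, 24, 24, 26, 39, 41, 41, 41, 42
The 2 values of 24 occupy positions 2–3 → average rank (2+3)/2 = 2.5.
The 3 values of 41 occupy positions 6–8 → average rank 7.
Gus has value 41 → rank 7.

7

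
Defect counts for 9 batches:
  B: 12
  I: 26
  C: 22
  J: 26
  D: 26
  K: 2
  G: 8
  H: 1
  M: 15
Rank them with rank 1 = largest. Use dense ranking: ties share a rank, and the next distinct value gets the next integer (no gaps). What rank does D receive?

Sorted (descending): 26, 26, 26, 22, 15, 12, 8, 2, 1
The 3 values of 26 share dense rank 1.
Remaining distinct values take the next consecutive integers.
D has value 26 → rank 1.

1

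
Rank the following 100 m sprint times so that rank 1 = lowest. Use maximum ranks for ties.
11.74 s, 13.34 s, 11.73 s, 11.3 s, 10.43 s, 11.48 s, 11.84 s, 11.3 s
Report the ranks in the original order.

6, 8, 5, 3, 1, 4, 7, 3

Sorted (ascending): 10.43, 11.3, 11.3, 11.48, 11.73, 11.74, 11.84, 13.34
The 2 values of 11.3 occupy positions 2–3 → each gets rank 3.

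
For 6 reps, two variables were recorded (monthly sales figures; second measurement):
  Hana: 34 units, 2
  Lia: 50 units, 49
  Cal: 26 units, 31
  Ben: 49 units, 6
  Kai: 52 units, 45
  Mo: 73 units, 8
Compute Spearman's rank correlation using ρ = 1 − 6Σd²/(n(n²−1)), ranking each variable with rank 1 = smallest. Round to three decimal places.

0.314

Ranks of variable 1: 2, 4, 1, 3, 5, 6
Ranks of variable 2: 1, 6, 4, 2, 5, 3
d = r₁ − r₂: 1, -2, -3, 1, 0, 3
d²: 1, 4, 9, 1, 0, 9; Σd² = 24
ρ = 1 − 6·24/(6·35) = 1 − 144/210 = 0.314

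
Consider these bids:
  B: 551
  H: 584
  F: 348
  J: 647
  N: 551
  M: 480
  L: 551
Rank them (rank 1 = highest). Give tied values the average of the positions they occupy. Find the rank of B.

Sorted (descending): 647, 584, 551, 551, 551, 480, 348
The 3 values of 551 occupy positions 3–5 → average rank 4.
B has value 551 → rank 4.

4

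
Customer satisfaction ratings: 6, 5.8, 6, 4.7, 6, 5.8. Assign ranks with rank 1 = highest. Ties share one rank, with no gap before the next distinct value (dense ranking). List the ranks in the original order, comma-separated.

1, 2, 1, 3, 1, 2

Sorted (descending): 6, 6, 6, 5.8, 5.8, 4.7
The 3 values of 6 share dense rank 1.
The 2 values of 5.8 share dense rank 2.
Remaining distinct values take the next consecutive integers.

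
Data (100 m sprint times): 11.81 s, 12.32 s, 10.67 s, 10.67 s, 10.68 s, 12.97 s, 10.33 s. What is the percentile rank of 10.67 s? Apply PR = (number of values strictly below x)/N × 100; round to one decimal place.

N = 7.
Strictly below 10.67: 1. Equal to 10.67: 2.
PR = 1/7 × 100 = 14.3

14.3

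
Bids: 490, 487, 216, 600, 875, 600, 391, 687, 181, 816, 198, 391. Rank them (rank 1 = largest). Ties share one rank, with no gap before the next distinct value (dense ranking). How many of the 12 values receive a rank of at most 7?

Sorted (descending): 875, 816, 687, 600, 600, 490, 487, 391, 391, 216, 198, 181
The 2 values of 600 share dense rank 4.
The 2 values of 391 share dense rank 7.
Remaining distinct values take the next consecutive integers.
Ranks ≤ 7: {1, 2, 3, 4, 4, 5, 6, 7, 7} → 9 values.

9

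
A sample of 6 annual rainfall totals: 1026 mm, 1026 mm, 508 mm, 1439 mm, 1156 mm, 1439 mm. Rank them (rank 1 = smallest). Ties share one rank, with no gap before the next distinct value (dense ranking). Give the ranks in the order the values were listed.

2, 2, 1, 4, 3, 4

Sorted (ascending): 508, 1026, 1026, 1156, 1439, 1439
The 2 values of 1026 share dense rank 2.
The 2 values of 1439 share dense rank 4.
Remaining distinct values take the next consecutive integers.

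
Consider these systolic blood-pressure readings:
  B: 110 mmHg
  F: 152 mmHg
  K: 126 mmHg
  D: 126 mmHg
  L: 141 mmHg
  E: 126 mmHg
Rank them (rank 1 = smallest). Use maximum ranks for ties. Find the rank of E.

Sorted (ascending): 110, 126, 126, 126, 141, 152
The 3 values of 126 occupy positions 2–4 → each gets rank 4.
E has value 126 mmHg → rank 4.

4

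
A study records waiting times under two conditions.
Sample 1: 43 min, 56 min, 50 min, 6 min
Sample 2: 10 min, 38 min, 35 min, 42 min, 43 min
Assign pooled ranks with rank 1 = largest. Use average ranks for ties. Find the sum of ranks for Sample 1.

Sorted (descending): 56, 50, 43, 43, 42, 38, 35, 10, 6
The 2 values of 43 occupy positions 3–4 → average rank (3+4)/2 = 3.5.
Sample 1 values → pooled ranks: 43→3.5, 56→1, 50→2, 6→9
Rank sum = 3.5 + 1 + 2 + 9 = 15.5

15.5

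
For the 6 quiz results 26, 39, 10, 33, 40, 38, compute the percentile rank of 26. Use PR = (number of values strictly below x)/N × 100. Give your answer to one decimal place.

16.7

N = 6.
Strictly below 26: 1. Equal to 26: 1.
PR = 1/6 × 100 = 16.7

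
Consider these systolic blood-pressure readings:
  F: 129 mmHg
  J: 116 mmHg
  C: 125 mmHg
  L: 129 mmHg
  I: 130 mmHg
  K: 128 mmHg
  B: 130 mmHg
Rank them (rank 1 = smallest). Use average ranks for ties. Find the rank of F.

Sorted (ascending): 116, 125, 128, 129, 129, 130, 130
The 2 values of 129 occupy positions 4–5 → average rank (4+5)/2 = 4.5.
The 2 values of 130 occupy positions 6–7 → average rank (6+7)/2 = 6.5.
F has value 129 mmHg → rank 4.5.

4.5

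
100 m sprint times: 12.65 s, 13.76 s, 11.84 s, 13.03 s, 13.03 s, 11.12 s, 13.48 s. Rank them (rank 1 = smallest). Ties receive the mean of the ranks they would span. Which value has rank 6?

13.48

Sorted (ascending): 11.12, 11.84, 12.65, 13.03, 13.03, 13.48, 13.76
The 2 values of 13.03 occupy positions 4–5 → average rank (4+5)/2 = 4.5.
Rank 6 → value 13.48.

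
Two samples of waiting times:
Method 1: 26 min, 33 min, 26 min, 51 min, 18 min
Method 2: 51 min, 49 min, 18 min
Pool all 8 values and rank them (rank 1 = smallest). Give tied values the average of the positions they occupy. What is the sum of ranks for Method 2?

15

Sorted (ascending): 18, 18, 26, 26, 33, 49, 51, 51
The 2 values of 18 occupy positions 1–2 → average rank (1+2)/2 = 1.5.
The 2 values of 26 occupy positions 3–4 → average rank (3+4)/2 = 3.5.
The 2 values of 51 occupy positions 7–8 → average rank (7+8)/2 = 7.5.
Method 2 values → pooled ranks: 51→7.5, 49→6, 18→1.5
Rank sum = 7.5 + 6 + 1.5 = 15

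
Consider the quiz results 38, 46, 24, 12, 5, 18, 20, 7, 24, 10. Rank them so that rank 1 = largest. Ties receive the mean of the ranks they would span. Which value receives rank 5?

20

Sorted (descending): 46, 38, 24, 24, 20, 18, 12, 10, 7, 5
The 2 values of 24 occupy positions 3–4 → average rank (3+4)/2 = 3.5.
Rank 5 → value 20.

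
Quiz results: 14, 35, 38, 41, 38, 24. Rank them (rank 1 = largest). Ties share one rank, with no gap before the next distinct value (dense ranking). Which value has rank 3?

35

Sorted (descending): 41, 38, 38, 35, 24, 14
The 2 values of 38 share dense rank 2.
Remaining distinct values take the next consecutive integers.
Rank 3 → value 35.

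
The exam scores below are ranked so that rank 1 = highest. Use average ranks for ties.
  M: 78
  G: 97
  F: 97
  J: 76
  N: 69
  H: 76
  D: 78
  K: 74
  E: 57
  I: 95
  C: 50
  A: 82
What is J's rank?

Sorted (descending): 97, 97, 95, 82, 78, 78, 76, 76, 74, 69, 57, 50
The 2 values of 97 occupy positions 1–2 → average rank (1+2)/2 = 1.5.
The 2 values of 78 occupy positions 5–6 → average rank (5+6)/2 = 5.5.
The 2 values of 76 occupy positions 7–8 → average rank (7+8)/2 = 7.5.
J has value 76 → rank 7.5.

7.5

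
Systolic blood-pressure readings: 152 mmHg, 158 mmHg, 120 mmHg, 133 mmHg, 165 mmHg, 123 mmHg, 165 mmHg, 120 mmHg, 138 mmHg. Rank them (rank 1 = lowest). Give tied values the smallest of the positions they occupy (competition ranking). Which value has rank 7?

158

Sorted (ascending): 120, 120, 123, 133, 138, 152, 158, 165, 165
The 2 values of 120 occupy positions 1–2 → each gets rank 1.
The 2 values of 165 occupy positions 8–9 → each gets rank 8.
Rank 7 → value 158.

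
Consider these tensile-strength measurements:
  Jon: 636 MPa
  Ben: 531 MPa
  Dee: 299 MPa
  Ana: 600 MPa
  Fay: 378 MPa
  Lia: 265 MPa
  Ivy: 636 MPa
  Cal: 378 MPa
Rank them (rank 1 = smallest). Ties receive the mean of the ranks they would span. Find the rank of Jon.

Sorted (ascending): 265, 299, 378, 378, 531, 600, 636, 636
The 2 values of 378 occupy positions 3–4 → average rank (3+4)/2 = 3.5.
The 2 values of 636 occupy positions 7–8 → average rank (7+8)/2 = 7.5.
Jon has value 636 MPa → rank 7.5.

7.5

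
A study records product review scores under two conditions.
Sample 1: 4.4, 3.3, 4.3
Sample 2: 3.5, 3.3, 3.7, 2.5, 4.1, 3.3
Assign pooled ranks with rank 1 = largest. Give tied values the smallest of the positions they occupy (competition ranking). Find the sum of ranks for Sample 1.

Sorted (descending): 4.4, 4.3, 4.1, 3.7, 3.5, 3.3, 3.3, 3.3, 2.5
The 3 values of 3.3 occupy positions 6–8 → each gets rank 6.
Sample 1 values → pooled ranks: 4.4→1, 3.3→6, 4.3→2
Rank sum = 1 + 6 + 2 = 9

9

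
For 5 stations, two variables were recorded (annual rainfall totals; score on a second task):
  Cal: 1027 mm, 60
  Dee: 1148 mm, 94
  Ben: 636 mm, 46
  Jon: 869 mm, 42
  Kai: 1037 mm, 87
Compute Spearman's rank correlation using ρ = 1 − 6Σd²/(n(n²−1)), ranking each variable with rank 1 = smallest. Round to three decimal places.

0.900

Ranks of variable 1: 3, 5, 1, 2, 4
Ranks of variable 2: 3, 5, 2, 1, 4
d = r₁ − r₂: 0, 0, -1, 1, 0
d²: 0, 0, 1, 1, 0; Σd² = 2
ρ = 1 − 6·2/(5·24) = 1 − 12/120 = 0.900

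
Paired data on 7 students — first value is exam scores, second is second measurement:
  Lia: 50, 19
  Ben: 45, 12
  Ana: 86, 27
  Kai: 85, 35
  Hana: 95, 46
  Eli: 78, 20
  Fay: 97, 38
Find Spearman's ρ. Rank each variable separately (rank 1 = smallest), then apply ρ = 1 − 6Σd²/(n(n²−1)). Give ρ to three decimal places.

0.929

Ranks of variable 1: 2, 1, 5, 4, 6, 3, 7
Ranks of variable 2: 2, 1, 4, 5, 7, 3, 6
d = r₁ − r₂: 0, 0, 1, -1, -1, 0, 1
d²: 0, 0, 1, 1, 1, 0, 1; Σd² = 4
ρ = 1 − 6·4/(7·48) = 1 − 24/336 = 0.929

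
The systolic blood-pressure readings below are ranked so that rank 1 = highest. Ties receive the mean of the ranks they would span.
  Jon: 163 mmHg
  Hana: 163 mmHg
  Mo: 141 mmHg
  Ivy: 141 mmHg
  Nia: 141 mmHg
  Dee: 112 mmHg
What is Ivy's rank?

Sorted (descending): 163, 163, 141, 141, 141, 112
The 2 values of 163 occupy positions 1–2 → average rank (1+2)/2 = 1.5.
The 3 values of 141 occupy positions 3–5 → average rank 4.
Ivy has value 141 mmHg → rank 4.

4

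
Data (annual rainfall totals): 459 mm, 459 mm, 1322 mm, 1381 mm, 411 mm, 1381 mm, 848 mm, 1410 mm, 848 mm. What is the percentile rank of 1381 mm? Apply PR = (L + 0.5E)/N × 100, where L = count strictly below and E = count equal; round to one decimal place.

N = 9.
Strictly below 1381: 6. Equal to 1381: 2.
PR = (6 + 0.5·2)/9 × 100 = 77.8

77.8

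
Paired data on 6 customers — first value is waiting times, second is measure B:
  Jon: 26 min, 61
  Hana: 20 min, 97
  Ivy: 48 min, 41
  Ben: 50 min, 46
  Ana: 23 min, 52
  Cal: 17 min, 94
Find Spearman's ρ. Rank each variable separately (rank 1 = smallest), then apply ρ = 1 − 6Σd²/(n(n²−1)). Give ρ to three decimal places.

Ranks of variable 1: 4, 2, 5, 6, 3, 1
Ranks of variable 2: 4, 6, 1, 2, 3, 5
d = r₁ − r₂: 0, -4, 4, 4, 0, -4
d²: 0, 16, 16, 16, 0, 16; Σd² = 64
ρ = 1 − 6·64/(6·35) = 1 − 384/210 = -0.829

-0.829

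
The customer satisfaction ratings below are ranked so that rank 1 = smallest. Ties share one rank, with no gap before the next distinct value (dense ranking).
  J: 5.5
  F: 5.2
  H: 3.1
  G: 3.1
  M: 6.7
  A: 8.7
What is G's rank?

Sorted (ascending): 3.1, 3.1, 5.2, 5.5, 6.7, 8.7
The 2 values of 3.1 share dense rank 1.
Remaining distinct values take the next consecutive integers.
G has value 3.1 → rank 1.

1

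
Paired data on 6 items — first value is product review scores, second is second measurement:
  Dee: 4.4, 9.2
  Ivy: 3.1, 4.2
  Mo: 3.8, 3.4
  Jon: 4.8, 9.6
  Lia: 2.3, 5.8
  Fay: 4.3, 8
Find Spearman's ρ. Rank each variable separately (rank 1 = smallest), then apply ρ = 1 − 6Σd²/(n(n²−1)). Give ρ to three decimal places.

Ranks of variable 1: 5, 2, 3, 6, 1, 4
Ranks of variable 2: 5, 2, 1, 6, 3, 4
d = r₁ − r₂: 0, 0, 2, 0, -2, 0
d²: 0, 0, 4, 0, 4, 0; Σd² = 8
ρ = 1 − 6·8/(6·35) = 1 − 48/210 = 0.771

0.771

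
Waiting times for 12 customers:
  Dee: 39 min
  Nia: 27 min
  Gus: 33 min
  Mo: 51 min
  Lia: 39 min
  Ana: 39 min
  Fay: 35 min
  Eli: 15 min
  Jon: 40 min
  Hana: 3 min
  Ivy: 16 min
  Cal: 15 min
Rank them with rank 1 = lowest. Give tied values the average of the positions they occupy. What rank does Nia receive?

Sorted (ascending): 3, 15, 15, 16, 27, 33, 35, 39, 39, 39, 40, 51
The 2 values of 15 occupy positions 2–3 → average rank (2+3)/2 = 2.5.
The 3 values of 39 occupy positions 8–10 → average rank 9.
Nia has value 27 min → rank 5.

5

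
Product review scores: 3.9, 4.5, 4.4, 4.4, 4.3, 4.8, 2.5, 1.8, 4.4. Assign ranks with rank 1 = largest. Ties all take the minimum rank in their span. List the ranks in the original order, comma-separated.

7, 2, 3, 3, 6, 1, 8, 9, 3

Sorted (descending): 4.8, 4.5, 4.4, 4.4, 4.4, 4.3, 3.9, 2.5, 1.8
The 3 values of 4.4 occupy positions 3–5 → each gets rank 3.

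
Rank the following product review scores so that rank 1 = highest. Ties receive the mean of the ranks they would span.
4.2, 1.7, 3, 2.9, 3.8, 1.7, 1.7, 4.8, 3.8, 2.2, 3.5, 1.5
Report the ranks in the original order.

2, 10, 6, 7, 3.5, 10, 10, 1, 3.5, 8, 5, 12

Sorted (descending): 4.8, 4.2, 3.8, 3.8, 3.5, 3, 2.9, 2.2, 1.7, 1.7, 1.7, 1.5
The 2 values of 3.8 occupy positions 3–4 → average rank (3+4)/2 = 3.5.
The 3 values of 1.7 occupy positions 9–11 → average rank 10.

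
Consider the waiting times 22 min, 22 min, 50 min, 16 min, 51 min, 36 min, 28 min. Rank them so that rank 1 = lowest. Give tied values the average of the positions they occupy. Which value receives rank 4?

28

Sorted (ascending): 16, 22, 22, 28, 36, 50, 51
The 2 values of 22 occupy positions 2–3 → average rank (2+3)/2 = 2.5.
Rank 4 → value 28.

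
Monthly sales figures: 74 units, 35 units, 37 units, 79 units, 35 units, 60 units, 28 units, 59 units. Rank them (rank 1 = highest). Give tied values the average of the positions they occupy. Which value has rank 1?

79

Sorted (descending): 79, 74, 60, 59, 37, 35, 35, 28
The 2 values of 35 occupy positions 6–7 → average rank (6+7)/2 = 6.5.
Rank 1 → value 79.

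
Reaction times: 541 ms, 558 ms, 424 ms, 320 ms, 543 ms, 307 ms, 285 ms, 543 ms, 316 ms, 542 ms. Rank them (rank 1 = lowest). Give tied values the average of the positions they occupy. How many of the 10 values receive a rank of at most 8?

7

Sorted (ascending): 285, 307, 316, 320, 424, 541, 542, 543, 543, 558
The 2 values of 543 occupy positions 8–9 → average rank (8+9)/2 = 8.5.
Ranks ≤ 8: {1, 2, 3, 4, 5, 6, 7} → 7 values.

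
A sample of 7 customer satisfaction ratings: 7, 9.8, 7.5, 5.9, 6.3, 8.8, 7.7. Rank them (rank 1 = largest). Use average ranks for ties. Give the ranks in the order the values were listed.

Sorted (descending): 9.8, 8.8, 7.7, 7.5, 7, 6.3, 5.9
No ties — each value takes its position as its rank.

5, 1, 4, 7, 6, 2, 3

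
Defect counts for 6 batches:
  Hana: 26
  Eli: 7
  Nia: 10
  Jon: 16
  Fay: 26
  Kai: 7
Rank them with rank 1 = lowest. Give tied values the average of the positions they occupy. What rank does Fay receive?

Sorted (ascending): 7, 7, 10, 16, 26, 26
The 2 values of 7 occupy positions 1–2 → average rank (1+2)/2 = 1.5.
The 2 values of 26 occupy positions 5–6 → average rank (5+6)/2 = 5.5.
Fay has value 26 → rank 5.5.

5.5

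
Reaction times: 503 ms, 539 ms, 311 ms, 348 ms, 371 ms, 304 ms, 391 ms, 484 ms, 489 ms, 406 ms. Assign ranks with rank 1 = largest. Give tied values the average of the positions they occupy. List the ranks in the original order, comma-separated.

2, 1, 9, 8, 7, 10, 6, 4, 3, 5

Sorted (descending): 539, 503, 489, 484, 406, 391, 371, 348, 311, 304
No ties — each value takes its position as its rank.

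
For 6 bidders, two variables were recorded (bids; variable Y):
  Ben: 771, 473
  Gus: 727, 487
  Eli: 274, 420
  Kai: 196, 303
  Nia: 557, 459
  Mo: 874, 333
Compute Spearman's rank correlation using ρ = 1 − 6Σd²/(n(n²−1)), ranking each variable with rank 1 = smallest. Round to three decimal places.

0.371

Ranks of variable 1: 5, 4, 2, 1, 3, 6
Ranks of variable 2: 5, 6, 3, 1, 4, 2
d = r₁ − r₂: 0, -2, -1, 0, -1, 4
d²: 0, 4, 1, 0, 1, 16; Σd² = 22
ρ = 1 − 6·22/(6·35) = 1 − 132/210 = 0.371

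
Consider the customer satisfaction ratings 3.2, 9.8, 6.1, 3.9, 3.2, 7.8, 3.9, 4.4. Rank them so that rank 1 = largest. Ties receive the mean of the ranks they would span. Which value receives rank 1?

9.8

Sorted (descending): 9.8, 7.8, 6.1, 4.4, 3.9, 3.9, 3.2, 3.2
The 2 values of 3.9 occupy positions 5–6 → average rank (5+6)/2 = 5.5.
The 2 values of 3.2 occupy positions 7–8 → average rank (7+8)/2 = 7.5.
Rank 1 → value 9.8.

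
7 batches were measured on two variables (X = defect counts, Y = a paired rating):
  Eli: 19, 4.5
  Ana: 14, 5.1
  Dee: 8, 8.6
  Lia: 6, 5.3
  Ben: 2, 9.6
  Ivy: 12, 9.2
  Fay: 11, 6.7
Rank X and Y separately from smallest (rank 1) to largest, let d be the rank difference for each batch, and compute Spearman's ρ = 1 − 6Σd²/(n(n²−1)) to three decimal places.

-0.679

Ranks of variable 1: 7, 6, 3, 2, 1, 5, 4
Ranks of variable 2: 1, 2, 5, 3, 7, 6, 4
d = r₁ − r₂: 6, 4, -2, -1, -6, -1, 0
d²: 36, 16, 4, 1, 36, 1, 0; Σd² = 94
ρ = 1 − 6·94/(7·48) = 1 − 564/336 = -0.679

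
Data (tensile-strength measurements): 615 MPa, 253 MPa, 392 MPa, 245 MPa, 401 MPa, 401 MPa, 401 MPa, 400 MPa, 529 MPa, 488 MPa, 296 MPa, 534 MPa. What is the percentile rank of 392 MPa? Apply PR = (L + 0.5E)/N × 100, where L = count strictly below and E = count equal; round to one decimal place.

N = 12.
Strictly below 392: 3. Equal to 392: 1.
PR = (3 + 0.5·1)/12 × 100 = 29.2

29.2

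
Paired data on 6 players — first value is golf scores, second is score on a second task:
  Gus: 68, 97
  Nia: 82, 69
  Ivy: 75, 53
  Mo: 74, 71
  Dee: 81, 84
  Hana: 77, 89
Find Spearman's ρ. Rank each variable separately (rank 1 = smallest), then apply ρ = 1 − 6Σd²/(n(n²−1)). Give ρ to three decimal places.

Ranks of variable 1: 1, 6, 3, 2, 5, 4
Ranks of variable 2: 6, 2, 1, 3, 4, 5
d = r₁ − r₂: -5, 4, 2, -1, 1, -1
d²: 25, 16, 4, 1, 1, 1; Σd² = 48
ρ = 1 − 6·48/(6·35) = 1 − 288/210 = -0.371

-0.371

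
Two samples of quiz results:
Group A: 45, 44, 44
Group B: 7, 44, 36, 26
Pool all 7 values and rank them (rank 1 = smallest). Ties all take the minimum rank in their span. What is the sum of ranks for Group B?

Sorted (ascending): 7, 26, 36, 44, 44, 44, 45
The 3 values of 44 occupy positions 4–6 → each gets rank 4.
Group B values → pooled ranks: 7→1, 44→4, 36→3, 26→2
Rank sum = 1 + 4 + 3 + 2 = 10

10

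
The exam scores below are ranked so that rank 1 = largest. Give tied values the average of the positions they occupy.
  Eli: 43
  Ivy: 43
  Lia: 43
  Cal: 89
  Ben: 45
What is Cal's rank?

1

Sorted (descending): 89, 45, 43, 43, 43
The 3 values of 43 occupy positions 3–5 → average rank 4.
Cal has value 89 → rank 1.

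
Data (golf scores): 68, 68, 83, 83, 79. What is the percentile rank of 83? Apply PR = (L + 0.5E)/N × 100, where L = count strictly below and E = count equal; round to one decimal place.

80.0

N = 5.
Strictly below 83: 3. Equal to 83: 2.
PR = (3 + 0.5·2)/5 × 100 = 80.0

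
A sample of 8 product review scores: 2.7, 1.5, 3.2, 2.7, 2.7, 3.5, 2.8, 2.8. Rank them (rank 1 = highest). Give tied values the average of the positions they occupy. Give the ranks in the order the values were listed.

Sorted (descending): 3.5, 3.2, 2.8, 2.8, 2.7, 2.7, 2.7, 1.5
The 2 values of 2.8 occupy positions 3–4 → average rank (3+4)/2 = 3.5.
The 3 values of 2.7 occupy positions 5–7 → average rank 6.

6, 8, 2, 6, 6, 1, 3.5, 3.5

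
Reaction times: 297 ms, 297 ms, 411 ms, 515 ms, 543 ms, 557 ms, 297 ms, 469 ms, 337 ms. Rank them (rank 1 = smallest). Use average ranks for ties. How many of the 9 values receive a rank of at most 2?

3

Sorted (ascending): 297, 297, 297, 337, 411, 469, 515, 543, 557
The 3 values of 297 occupy positions 1–3 → average rank 2.
Ranks ≤ 2: {2, 2, 2} → 3 values.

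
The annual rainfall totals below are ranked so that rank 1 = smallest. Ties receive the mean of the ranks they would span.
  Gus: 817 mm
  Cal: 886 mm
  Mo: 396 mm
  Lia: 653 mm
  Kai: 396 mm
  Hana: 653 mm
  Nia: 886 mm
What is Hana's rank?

Sorted (ascending): 396, 396, 653, 653, 817, 886, 886
The 2 values of 396 occupy positions 1–2 → average rank (1+2)/2 = 1.5.
The 2 values of 653 occupy positions 3–4 → average rank (3+4)/2 = 3.5.
The 2 values of 886 occupy positions 6–7 → average rank (6+7)/2 = 6.5.
Hana has value 653 mm → rank 3.5.

3.5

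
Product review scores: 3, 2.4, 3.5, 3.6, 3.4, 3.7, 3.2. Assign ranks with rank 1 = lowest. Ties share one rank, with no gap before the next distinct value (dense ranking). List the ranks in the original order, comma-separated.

Sorted (ascending): 2.4, 3, 3.2, 3.4, 3.5, 3.6, 3.7
No ties — each value takes its position as its rank.

2, 1, 5, 6, 4, 7, 3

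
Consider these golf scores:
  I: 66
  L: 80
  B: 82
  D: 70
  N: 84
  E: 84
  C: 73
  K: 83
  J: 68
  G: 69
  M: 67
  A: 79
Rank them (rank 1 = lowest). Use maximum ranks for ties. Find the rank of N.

12

Sorted (ascending): 66, 67, 68, 69, 70, 73, 79, 80, 82, 83, 84, 84
The 2 values of 84 occupy positions 11–12 → each gets rank 12.
N has value 84 → rank 12.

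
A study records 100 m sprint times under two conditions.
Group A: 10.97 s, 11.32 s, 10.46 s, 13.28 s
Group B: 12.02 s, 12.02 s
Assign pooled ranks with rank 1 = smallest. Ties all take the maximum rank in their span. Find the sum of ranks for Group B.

Sorted (ascending): 10.46, 10.97, 11.32, 12.02, 12.02, 13.28
The 2 values of 12.02 occupy positions 4–5 → each gets rank 5.
Group B values → pooled ranks: 12.02→5, 12.02→5
Rank sum = 5 + 5 = 10

10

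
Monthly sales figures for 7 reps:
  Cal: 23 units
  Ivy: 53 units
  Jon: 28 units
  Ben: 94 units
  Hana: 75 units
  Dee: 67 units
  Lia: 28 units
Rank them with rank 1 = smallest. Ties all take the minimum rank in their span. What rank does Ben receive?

Sorted (ascending): 23, 28, 28, 53, 67, 75, 94
The 2 values of 28 occupy positions 2–3 → each gets rank 2.
Ben has value 94 units → rank 7.

7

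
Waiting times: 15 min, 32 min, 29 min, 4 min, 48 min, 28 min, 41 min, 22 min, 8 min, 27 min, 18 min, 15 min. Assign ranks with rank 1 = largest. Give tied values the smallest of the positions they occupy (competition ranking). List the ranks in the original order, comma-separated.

Sorted (descending): 48, 41, 32, 29, 28, 27, 22, 18, 15, 15, 8, 4
The 2 values of 15 occupy positions 9–10 → each gets rank 9.

9, 3, 4, 12, 1, 5, 2, 7, 11, 6, 8, 9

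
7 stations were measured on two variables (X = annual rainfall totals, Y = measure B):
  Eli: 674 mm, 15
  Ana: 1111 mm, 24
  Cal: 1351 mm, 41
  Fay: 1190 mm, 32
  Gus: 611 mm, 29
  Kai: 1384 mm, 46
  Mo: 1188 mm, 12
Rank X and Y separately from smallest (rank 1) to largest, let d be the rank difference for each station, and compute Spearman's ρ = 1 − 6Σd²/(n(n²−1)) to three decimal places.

0.679

Ranks of variable 1: 2, 3, 6, 5, 1, 7, 4
Ranks of variable 2: 2, 3, 6, 5, 4, 7, 1
d = r₁ − r₂: 0, 0, 0, 0, -3, 0, 3
d²: 0, 0, 0, 0, 9, 0, 9; Σd² = 18
ρ = 1 − 6·18/(7·48) = 1 − 108/336 = 0.679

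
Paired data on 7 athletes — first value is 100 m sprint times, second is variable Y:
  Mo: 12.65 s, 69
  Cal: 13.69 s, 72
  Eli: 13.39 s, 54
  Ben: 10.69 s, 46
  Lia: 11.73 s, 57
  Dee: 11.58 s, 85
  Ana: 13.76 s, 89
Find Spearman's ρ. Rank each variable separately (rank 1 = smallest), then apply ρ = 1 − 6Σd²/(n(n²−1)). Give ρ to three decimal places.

Ranks of variable 1: 4, 6, 5, 1, 3, 2, 7
Ranks of variable 2: 4, 5, 2, 1, 3, 6, 7
d = r₁ − r₂: 0, 1, 3, 0, 0, -4, 0
d²: 0, 1, 9, 0, 0, 16, 0; Σd² = 26
ρ = 1 − 6·26/(7·48) = 1 − 156/336 = 0.536

0.536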